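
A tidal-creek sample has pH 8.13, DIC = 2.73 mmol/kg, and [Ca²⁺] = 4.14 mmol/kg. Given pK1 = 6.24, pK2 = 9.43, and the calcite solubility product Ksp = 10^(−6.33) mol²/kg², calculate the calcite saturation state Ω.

α₂ = 1 / (1 + [H⁺]/K2 + [H⁺]²/(K1K2)) = 1 / (1 + 10^+1.30 + 10^-0.59)
   = 1 / (1 + 19.953 + 0.25704) = 1/21.210 = 0.04715
[CO3²⁻] = α₂ × DIC = 0.04715 × 2.73 = 0.1287 mmol/kg
Ksp = 10^(−6.33) = 4.677×10^-7
Ω = [Ca²⁺][CO3²⁻]/Ksp = (4.14×10^-3)(1.287×10^-4) / 4.677×10^-7 = 1.14

Ω = 1.14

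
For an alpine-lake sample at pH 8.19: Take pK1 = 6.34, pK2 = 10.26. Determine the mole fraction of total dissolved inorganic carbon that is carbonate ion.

α₂ = 1 / (1 + [H⁺]/K2 + [H⁺]²/(K1K2)) = 1 / (1 + 10^+2.07 + 10^+0.22)
   = 1 / (1 + 117.49 + 1.6596) = 1/120.15 = 0.008323

α₂ = 0.00832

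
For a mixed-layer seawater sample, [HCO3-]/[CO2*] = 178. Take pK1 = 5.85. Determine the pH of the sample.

From K1 = [H⁺][HCO3-]/[CO2*]:  pH = pK1 + log₁₀([HCO3-]/[CO2*])
log₁₀(178) = +2.250
pH = 5.85 + (+2.250) = 8.10

pH = 8.10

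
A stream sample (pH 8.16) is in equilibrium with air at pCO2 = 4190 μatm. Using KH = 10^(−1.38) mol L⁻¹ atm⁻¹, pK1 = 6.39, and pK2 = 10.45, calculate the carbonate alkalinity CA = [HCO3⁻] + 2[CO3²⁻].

CA = 10.4 mmol/L

[CO2*] = KH · pCO2 = 10^(−1.38) × 4190×10^-6 = 1.747×10^-4 mol/L
α₀ = 1/(1 + K1/[H⁺] + K1K2/[H⁺]²) = 1/(1 + 10^+1.77 + 10^-0.52) = 0.01662
DIC = [CO2*]/α₀ = 1.747×10^-4 / 0.01662 = 10.51 mmol/L
CA = (α₁ + 2α₂)·DIC = (0.9784 + 2×0.005018) × 10.51 = 10.4 mmol/L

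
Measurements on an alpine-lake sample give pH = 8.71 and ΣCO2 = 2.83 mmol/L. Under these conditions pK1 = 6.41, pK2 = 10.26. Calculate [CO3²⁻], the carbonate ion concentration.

[CO3²⁻] = 0.0772 mmol/L

α₂ = 1 / (1 + [H⁺]/K2 + [H⁺]²/(K1K2)) = 1 / (1 + 10^+1.55 + 10^-0.75)
   = 1 / (1 + 35.481 + 0.17783) = 1/36.659 = 0.02728
[CO3²⁻] = α₂ × DIC = 0.02728 × 2.83 = 0.0772 mmol/L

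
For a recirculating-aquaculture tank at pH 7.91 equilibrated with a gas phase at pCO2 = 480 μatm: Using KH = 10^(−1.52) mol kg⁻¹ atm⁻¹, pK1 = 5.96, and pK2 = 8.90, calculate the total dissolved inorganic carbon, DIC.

DIC = 1.44 mmol/kg

[CO2*] = KH · pCO2 = 10^(−1.52) × 480×10^-6 = 1.450×10^-5 mol/kg
α₀ = 1/(1 + K1/[H⁺] + K1K2/[H⁺]²) = 1/(1 + 10^+1.95 + 10^+0.96) = 0.01008
DIC = [CO2*]/α₀ = 1.450×10^-5 / 0.01008 = 1.44 mmol/kg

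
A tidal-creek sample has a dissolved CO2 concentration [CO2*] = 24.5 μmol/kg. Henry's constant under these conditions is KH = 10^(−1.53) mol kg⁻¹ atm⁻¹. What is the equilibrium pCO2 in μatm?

KH = 10^(−1.53) = 2.951×10^-2 mol kg⁻¹ atm⁻¹
pCO2 = [CO2*]/KH = 24.5×10^-6 / 2.951×10^-2 = 8.30×10^-4 atm = 830 μatm

pCO2 = 830 μatm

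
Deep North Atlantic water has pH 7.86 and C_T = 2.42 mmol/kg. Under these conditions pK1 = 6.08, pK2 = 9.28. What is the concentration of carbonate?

α₂ = 1 / (1 + [H⁺]/K2 + [H⁺]²/(K1K2)) = 1 / (1 + 10^+1.42 + 10^-0.36)
   = 1 / (1 + 26.303 + 0.43652) = 1/27.739 = 0.03605
[CO3²⁻] = α₂ × DIC = 0.03605 × 2.42 = 0.0872 mmol/kg

[CO3²⁻] = 0.0872 mmol/kg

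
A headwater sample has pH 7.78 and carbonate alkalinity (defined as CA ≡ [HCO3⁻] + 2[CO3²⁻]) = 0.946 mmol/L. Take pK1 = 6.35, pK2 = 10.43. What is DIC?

DIC = 0.979 mmol/L

CA = [HCO3⁻] + 2[CO3²⁻] = (α₁ + 2α₂)·DIC
At pH 7.78: [H⁺]/K1 = 10^-1.43 = 0.037154, K2/[H⁺] = 10^-2.65 = 0.0022387
α₁ = 1/(1 + 0.037154 + 0.0022387) = 1/1.0394 = 0.9621; α₂ = α₁·K2/[H⁺] = 0.002154
α₁ + 2α₂ = 0.9664
DIC = CA / (α₁ + 2α₂) = 0.946 / 0.9664 = 0.979 mmol/L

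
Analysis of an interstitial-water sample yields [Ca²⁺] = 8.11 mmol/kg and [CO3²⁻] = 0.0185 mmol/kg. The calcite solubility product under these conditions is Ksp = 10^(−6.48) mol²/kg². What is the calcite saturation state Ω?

Ksp = 10^(−6.48) = 3.311×10^-7
Ω = [Ca²⁺][CO3²⁻]/Ksp = (8.11×10^-3)(0.0185×10^-3) / 3.311×10^-7 = 0.453

Ω = 0.453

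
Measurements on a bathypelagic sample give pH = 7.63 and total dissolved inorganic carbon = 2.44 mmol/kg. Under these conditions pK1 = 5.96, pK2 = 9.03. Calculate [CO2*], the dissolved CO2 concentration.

[CO2*] = 0.0492 mmol/kg

α₀ = 1 / (1 + K1/[H⁺] + K1K2/[H⁺]²) = 1 / (1 + 10^+1.67 + 10^+0.27)
   = 1 / (1 + 46.774 + 1.8621) = 1/49.636 = 0.02015
[CO2*] = α₀ × DIC = 0.02015 × 2.44 = 0.0492 mmol/kg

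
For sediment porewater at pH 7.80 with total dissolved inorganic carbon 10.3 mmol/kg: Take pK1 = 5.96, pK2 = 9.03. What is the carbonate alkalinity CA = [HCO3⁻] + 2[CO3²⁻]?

CA = [HCO3⁻] + 2[CO3²⁻] = (α₁ + 2α₂)·DIC
At pH 7.80: [H⁺]/K1 = 10^-1.84 = 0.014454, K2/[H⁺] = 10^-1.23 = 0.058884
α₁ = 1/(1 + 0.014454 + 0.058884) = 1/1.0733 = 0.9317; α₂ = α₁·K2/[H⁺] = 0.05486
α₁ + 2α₂ = 1.0414
CA = 1.0414 × 10.3 = 10.7 mmol/kg

CA = 10.7 mmol/kg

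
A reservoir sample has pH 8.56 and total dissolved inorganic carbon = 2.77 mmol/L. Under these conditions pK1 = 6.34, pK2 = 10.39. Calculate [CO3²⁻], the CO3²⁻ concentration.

α₂ = 1 / (1 + [H⁺]/K2 + [H⁺]²/(K1K2)) = 1 / (1 + 10^+1.83 + 10^-0.39)
   = 1 / (1 + 67.608 + 0.40738) = 1/69.016 = 0.01449
[CO3²⁻] = α₂ × DIC = 0.01449 × 2.77 = 0.0401 mmol/L

[CO3²⁻] = 0.0401 mmol/L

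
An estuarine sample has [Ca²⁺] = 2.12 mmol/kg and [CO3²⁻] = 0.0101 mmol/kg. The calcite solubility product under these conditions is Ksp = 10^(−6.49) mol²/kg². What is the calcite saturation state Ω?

Ω = 0.0662

Ksp = 10^(−6.49) = 3.236×10^-7
Ω = [Ca²⁺][CO3²⁻]/Ksp = (2.12×10^-3)(0.0101×10^-3) / 3.236×10^-7 = 0.0662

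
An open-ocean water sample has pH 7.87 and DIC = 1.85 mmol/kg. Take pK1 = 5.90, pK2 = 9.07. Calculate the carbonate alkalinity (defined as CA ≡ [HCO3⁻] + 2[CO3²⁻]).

CA = 1.94 mmol/kg

CA = [HCO3⁻] + 2[CO3²⁻] = (α₁ + 2α₂)·DIC
At pH 7.87: [H⁺]/K1 = 10^-1.97 = 0.010715, K2/[H⁺] = 10^-1.20 = 0.063096
α₁ = 1/(1 + 0.010715 + 0.063096) = 1/1.0738 = 0.9313; α₂ = α₁·K2/[H⁺] = 0.05876
α₁ + 2α₂ = 1.0488
CA = 1.0488 × 1.85 = 1.94 mmol/kg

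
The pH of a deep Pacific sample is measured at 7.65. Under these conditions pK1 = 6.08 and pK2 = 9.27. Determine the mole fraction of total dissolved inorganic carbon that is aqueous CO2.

α₀ = 0.0256

α₀ = 1 / (1 + K1/[H⁺] + K1K2/[H⁺]²) = 1 / (1 + 10^+1.57 + 10^-0.05)
   = 1 / (1 + 37.154 + 0.89125) = 1/39.045 = 0.02561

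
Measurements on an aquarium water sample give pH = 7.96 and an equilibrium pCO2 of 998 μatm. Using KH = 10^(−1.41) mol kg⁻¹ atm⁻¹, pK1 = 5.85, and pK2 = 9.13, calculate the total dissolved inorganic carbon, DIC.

DIC = 5.38 mmol/kg

[CO2*] = KH · pCO2 = 10^(−1.41) × 998×10^-6 = 3.883×10^-5 mol/kg
α₀ = 1/(1 + K1/[H⁺] + K1K2/[H⁺]²) = 1/(1 + 10^+2.11 + 10^+0.94) = 0.007218
DIC = [CO2*]/α₀ = 3.883×10^-5 / 0.007218 = 5.38 mmol/kg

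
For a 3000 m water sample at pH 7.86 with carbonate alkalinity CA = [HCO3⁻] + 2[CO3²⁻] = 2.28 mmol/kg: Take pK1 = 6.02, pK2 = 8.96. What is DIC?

CA = [HCO3⁻] + 2[CO3²⁻] = (α₁ + 2α₂)·DIC
At pH 7.86: [H⁺]/K1 = 10^-1.84 = 0.014454, K2/[H⁺] = 10^-1.10 = 0.079433
α₁ = 1/(1 + 0.014454 + 0.079433) = 1/1.0939 = 0.9142; α₂ = α₁·K2/[H⁺] = 0.07262
α₁ + 2α₂ = 1.0594
DIC = CA / (α₁ + 2α₂) = 2.28 / 1.0594 = 2.15 mmol/kg

DIC = 2.15 mmol/kg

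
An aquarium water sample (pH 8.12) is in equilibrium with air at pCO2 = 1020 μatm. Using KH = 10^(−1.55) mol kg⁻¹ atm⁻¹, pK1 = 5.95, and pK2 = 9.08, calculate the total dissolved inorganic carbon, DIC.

DIC = 4.75 mmol/kg

[CO2*] = KH · pCO2 = 10^(−1.55) × 1020×10^-6 = 2.875×10^-5 mol/kg
α₀ = 1/(1 + K1/[H⁺] + K1K2/[H⁺]²) = 1/(1 + 10^+2.17 + 10^+1.21) = 0.006056
DIC = [CO2*]/α₀ = 2.875×10^-5 / 0.006056 = 4.75 mmol/kg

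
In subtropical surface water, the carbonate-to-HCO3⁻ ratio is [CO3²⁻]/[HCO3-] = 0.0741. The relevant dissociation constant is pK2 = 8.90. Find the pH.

pH = 7.77

From K2 = [H⁺][CO3²⁻]/[HCO3-]:  pH = pK2 + log₁₀([CO3²⁻]/[HCO3-])
log₁₀(0.0741) = -1.130
pH = 8.90 + (-1.130) = 7.77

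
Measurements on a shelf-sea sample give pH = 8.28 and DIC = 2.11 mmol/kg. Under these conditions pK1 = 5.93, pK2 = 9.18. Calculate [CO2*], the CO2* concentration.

α₀ = 1 / (1 + K1/[H⁺] + K1K2/[H⁺]²) = 1 / (1 + 10^+2.35 + 10^+1.45)
   = 1 / (1 + 223.87 + 28.184) = 1/253.06 = 0.003952
[CO2*] = α₀ × DIC = 0.003952 × 2.11 = 0.00834 mmol/kg = 8.34 μmol/kg

[CO2*] = 8.34 μmol/kg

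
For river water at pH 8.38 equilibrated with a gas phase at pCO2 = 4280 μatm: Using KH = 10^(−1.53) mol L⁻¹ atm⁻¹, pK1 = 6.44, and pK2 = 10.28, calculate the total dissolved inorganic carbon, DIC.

[CO2*] = KH · pCO2 = 10^(−1.53) × 4280×10^-6 = 1.263×10^-4 mol/L
α₀ = 1/(1 + K1/[H⁺] + K1K2/[H⁺]²) = 1/(1 + 10^+1.94 + 10^+0.04) = 0.01121
DIC = [CO2*]/α₀ = 1.263×10^-4 / 0.01121 = 11.3 mmol/L

DIC = 11.3 mmol/L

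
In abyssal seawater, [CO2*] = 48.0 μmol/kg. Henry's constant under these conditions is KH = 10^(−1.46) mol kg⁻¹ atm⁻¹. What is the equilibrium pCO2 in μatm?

KH = 10^(−1.46) = 3.467×10^-2 mol kg⁻¹ atm⁻¹
pCO2 = [CO2*]/KH = 48.0×10^-6 / 3.467×10^-2 = 1.38×10^-3 atm = 1380 μatm

pCO2 = 1380 μatm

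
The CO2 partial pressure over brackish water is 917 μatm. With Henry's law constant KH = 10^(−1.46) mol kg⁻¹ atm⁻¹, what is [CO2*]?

KH = 10^(−1.46) = 3.467×10^-2 mol kg⁻¹ atm⁻¹
[CO2*] = KH · pCO2 = 3.467×10^-2 × 917×10^-6 atm = 3.18×10^-5 mol/kg

[CO2*] = 31.8 μmol/kg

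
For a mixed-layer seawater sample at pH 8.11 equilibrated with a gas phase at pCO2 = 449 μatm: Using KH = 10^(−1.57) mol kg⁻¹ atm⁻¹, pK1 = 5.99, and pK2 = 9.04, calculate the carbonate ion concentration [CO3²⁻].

[CO3²⁻] = 0.187 mmol/kg

[CO2*] = KH · pCO2 = 10^(−1.57) × 449×10^-6 = 1.208×10^-5 mol/kg
α₀ = 1/(1 + K1/[H⁺] + K1K2/[H⁺]²) = 1/(1 + 10^+2.12 + 10^+1.19) = 0.006742
DIC = [CO2*]/α₀ = 1.208×10^-5 / 0.006742 = 1.792 mmol/kg
[CO3²⁻] = α₂·DIC; α₂ = 0.1044, so [CO3²⁻] = 0.1044 × 1.792 = 0.187 mmol/kg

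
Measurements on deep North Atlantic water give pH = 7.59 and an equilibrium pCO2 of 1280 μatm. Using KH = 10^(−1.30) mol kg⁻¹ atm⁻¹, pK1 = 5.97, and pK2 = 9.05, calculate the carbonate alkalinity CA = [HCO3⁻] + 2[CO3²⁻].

[CO2*] = KH · pCO2 = 10^(−1.30) × 1280×10^-6 = 6.415×10^-5 mol/kg
α₀ = 1/(1 + K1/[H⁺] + K1K2/[H⁺]²) = 1/(1 + 10^+1.62 + 10^+0.16) = 0.02266
DIC = [CO2*]/α₀ = 6.415×10^-5 / 0.02266 = 2.831 mmol/kg
CA = (α₁ + 2α₂)·DIC = (0.9446 + 2×0.03275) × 2.831 = 2.86 mmol/kg

CA = 2.86 mmol/kg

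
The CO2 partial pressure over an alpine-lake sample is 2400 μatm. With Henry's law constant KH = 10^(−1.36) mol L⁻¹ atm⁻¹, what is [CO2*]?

KH = 10^(−1.36) = 4.365×10^-2 mol L⁻¹ atm⁻¹
[CO2*] = KH · pCO2 = 4.365×10^-2 × 2400×10^-6 atm = 1.05×10^-4 mol/L

[CO2*] = 105 μmol/L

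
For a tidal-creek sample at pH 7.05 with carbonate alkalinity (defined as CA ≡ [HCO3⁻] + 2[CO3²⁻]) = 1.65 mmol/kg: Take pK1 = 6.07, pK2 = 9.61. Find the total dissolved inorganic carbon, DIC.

DIC = 1.82 mmol/kg

CA = [HCO3⁻] + 2[CO3²⁻] = (α₁ + 2α₂)·DIC
At pH 7.05: [H⁺]/K1 = 10^-0.98 = 0.10471, K2/[H⁺] = 10^-2.56 = 0.0027542
α₁ = 1/(1 + 0.10471 + 0.0027542) = 1/1.1075 = 0.9030; α₂ = α₁·K2/[H⁺] = 0.002487
α₁ + 2α₂ = 0.9079
DIC = CA / (α₁ + 2α₂) = 1.65 / 0.9079 = 1.82 mmol/kg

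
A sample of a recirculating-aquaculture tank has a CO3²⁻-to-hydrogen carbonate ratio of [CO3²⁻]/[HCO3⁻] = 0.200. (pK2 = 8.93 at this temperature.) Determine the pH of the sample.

pH = 8.23

From K2 = [H⁺][CO3²⁻]/[HCO3⁻]:  pH = pK2 + log₁₀([CO3²⁻]/[HCO3⁻])
log₁₀(0.200) = -0.699
pH = 8.93 + (-0.699) = 8.23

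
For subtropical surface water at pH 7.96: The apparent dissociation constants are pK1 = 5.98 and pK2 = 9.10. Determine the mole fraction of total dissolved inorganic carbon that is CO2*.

α₀ = 0.00967

α₀ = 1 / (1 + K1/[H⁺] + K1K2/[H⁺]²) = 1 / (1 + 10^+1.98 + 10^+0.84)
   = 1 / (1 + 95.499 + 6.9183) = 1/103.42 = 0.009670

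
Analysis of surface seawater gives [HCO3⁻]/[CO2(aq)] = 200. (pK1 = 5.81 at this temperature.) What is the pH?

From K1 = [H⁺][HCO3⁻]/[CO2(aq)]:  pH = pK1 + log₁₀([HCO3⁻]/[CO2(aq)])
log₁₀(200) = +2.301
pH = 5.81 + (+2.301) = 8.11

pH = 8.11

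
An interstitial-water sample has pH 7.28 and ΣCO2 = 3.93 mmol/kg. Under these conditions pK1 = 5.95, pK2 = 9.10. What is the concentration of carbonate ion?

[CO3²⁻] = 0.0560 mmol/kg

α₂ = 1 / (1 + [H⁺]/K2 + [H⁺]²/(K1K2)) = 1 / (1 + 10^+1.82 + 10^+0.49)
   = 1 / (1 + 66.069 + 3.0903) = 1/70.160 = 0.01425
[CO3²⁻] = α₂ × DIC = 0.01425 × 3.93 = 0.0560 mmol/kg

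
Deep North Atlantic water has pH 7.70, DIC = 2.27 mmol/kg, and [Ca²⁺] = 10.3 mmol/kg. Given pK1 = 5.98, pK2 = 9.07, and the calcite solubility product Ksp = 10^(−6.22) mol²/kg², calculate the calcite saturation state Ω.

α₂ = 1 / (1 + [H⁺]/K2 + [H⁺]²/(K1K2)) = 1 / (1 + 10^+1.37 + 10^-0.35)
   = 1 / (1 + 23.442 + 0.44668) = 1/24.889 = 0.04018
[CO3²⁻] = α₂ × DIC = 0.04018 × 2.27 = 0.09121 mmol/kg
Ksp = 10^(−6.22) = 6.026×10^-7
Ω = [Ca²⁺][CO3²⁻]/Ksp = (10.3×10^-3)(9.121×10^-5) / 6.026×10^-7 = 1.56

Ω = 1.56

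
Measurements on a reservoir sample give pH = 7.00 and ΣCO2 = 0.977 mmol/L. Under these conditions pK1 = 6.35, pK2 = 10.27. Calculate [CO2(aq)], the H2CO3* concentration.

[CO2*] = 0.179 mmol/L

α₀ = 1 / (1 + K1/[H⁺] + K1K2/[H⁺]²) = 1 / (1 + 10^+0.65 + 10^-2.62)
   = 1 / (1 + 4.4668 + 0.0023988) = 1/5.4692 = 0.1828
[CO2*] = α₀ × DIC = 0.1828 × 0.977 = 0.179 mmol/L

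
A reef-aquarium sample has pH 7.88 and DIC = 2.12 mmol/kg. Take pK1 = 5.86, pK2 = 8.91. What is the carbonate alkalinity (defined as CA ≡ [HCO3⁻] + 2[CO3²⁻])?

CA = 2.28 mmol/kg

CA = [HCO3⁻] + 2[CO3²⁻] = (α₁ + 2α₂)·DIC
At pH 7.88: [H⁺]/K1 = 10^-2.02 = 0.0095499, K2/[H⁺] = 10^-1.03 = 0.093325
α₁ = 1/(1 + 0.0095499 + 0.093325) = 1/1.1029 = 0.9067; α₂ = α₁·K2/[H⁺] = 0.08462
α₁ + 2α₂ = 1.0760
CA = 1.0760 × 2.12 = 2.28 mmol/kg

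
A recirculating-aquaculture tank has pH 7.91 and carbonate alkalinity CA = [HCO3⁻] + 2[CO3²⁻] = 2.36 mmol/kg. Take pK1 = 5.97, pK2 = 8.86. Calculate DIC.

CA = [HCO3⁻] + 2[CO3²⁻] = (α₁ + 2α₂)·DIC
At pH 7.91: [H⁺]/K1 = 10^-1.94 = 0.011482, K2/[H⁺] = 10^-0.95 = 0.11220
α₁ = 1/(1 + 0.011482 + 0.11220) = 1/1.1237 = 0.8899; α₂ = α₁·K2/[H⁺] = 0.09985
α₁ + 2α₂ = 1.0896
DIC = CA / (α₁ + 2α₂) = 2.36 / 1.0896 = 2.17 mmol/kg

DIC = 2.17 mmol/kg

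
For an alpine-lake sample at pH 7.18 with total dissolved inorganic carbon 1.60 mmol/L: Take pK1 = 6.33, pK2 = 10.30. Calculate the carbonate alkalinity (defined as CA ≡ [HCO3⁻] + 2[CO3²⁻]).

CA = 1.40 mmol/L

CA = [HCO3⁻] + 2[CO3²⁻] = (α₁ + 2α₂)·DIC
At pH 7.18: [H⁺]/K1 = 10^-0.85 = 0.14125, K2/[H⁺] = 10^-3.12 = 0.00075858
α₁ = 1/(1 + 0.14125 + 0.00075858) = 1/1.1420 = 0.8756; α₂ = α₁·K2/[H⁺] = 0.0006642
α₁ + 2α₂ = 0.8770
CA = 0.8770 × 1.60 = 1.40 mmol/L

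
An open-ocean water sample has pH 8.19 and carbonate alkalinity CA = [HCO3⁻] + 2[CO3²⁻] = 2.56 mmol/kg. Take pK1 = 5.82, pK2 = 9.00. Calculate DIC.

DIC = 2.27 mmol/kg

CA = [HCO3⁻] + 2[CO3²⁻] = (α₁ + 2α₂)·DIC
At pH 8.19: [H⁺]/K1 = 10^-2.37 = 0.0042658, K2/[H⁺] = 10^-0.81 = 0.15488
α₁ = 1/(1 + 0.0042658 + 0.15488) = 1/1.1591 = 0.8627; α₂ = α₁·K2/[H⁺] = 0.1336
α₁ + 2α₂ = 1.1299
DIC = CA / (α₁ + 2α₂) = 2.56 / 1.1299 = 2.27 mmol/kg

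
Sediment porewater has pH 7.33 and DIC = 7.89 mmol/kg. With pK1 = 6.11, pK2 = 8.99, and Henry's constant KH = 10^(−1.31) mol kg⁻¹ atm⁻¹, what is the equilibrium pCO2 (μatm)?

α₀ = 1 / (1 + K1/[H⁺] + K1K2/[H⁺]²) = 1 / (1 + 10^+1.22 + 10^-0.44)
   = 1 / (1 + 16.596 + 0.36308) = 1/17.959 = 0.05568
[CO2*] = α₀ × DIC = 0.05568 × 7.89 = 0.4393 mmol/kg
pCO2 = [CO2*]/KH = 4.393×10^-4 / 4.898×10^-2 = 8970 μatm

pCO2 = 8970 μatm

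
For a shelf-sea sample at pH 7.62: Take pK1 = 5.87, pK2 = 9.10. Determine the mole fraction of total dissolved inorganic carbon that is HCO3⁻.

α₁ = 0.952

α₁ = 1 / (1 + [H⁺]/K1 + K2/[H⁺]) = 1 / (1 + 10^-1.75 + 10^-1.48)
   = 1 / (1 + 0.017783 + 0.033113) = 1/1.0509 = 0.9516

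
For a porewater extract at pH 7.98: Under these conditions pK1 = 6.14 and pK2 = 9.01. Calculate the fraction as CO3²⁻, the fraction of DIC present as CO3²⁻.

α₂ = 0.0842

α₂ = 1 / (1 + [H⁺]/K2 + [H⁺]²/(K1K2)) = 1 / (1 + 10^+1.03 + 10^-0.81)
   = 1 / (1 + 10.715 + 0.15488) = 1/11.870 = 0.08425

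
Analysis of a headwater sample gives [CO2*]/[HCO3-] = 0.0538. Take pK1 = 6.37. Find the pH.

From K1 = [H⁺][HCO3-]/[CO2*]:  pH = pK1 − log₁₀([CO2*]/[HCO3-])
log₁₀(0.0538) = -1.269
pH = 6.37 − (-1.269) = 7.64

pH = 7.64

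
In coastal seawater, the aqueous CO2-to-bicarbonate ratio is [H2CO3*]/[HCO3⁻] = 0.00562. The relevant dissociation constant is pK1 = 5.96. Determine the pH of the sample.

From K1 = [H⁺][HCO3⁻]/[H2CO3*]:  pH = pK1 − log₁₀([H2CO3*]/[HCO3⁻])
log₁₀(0.00562) = -2.250
pH = 5.96 − (-2.250) = 8.21

pH = 8.21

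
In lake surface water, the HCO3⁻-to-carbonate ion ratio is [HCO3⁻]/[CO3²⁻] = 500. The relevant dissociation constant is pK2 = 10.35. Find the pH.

pH = 7.65

From K2 = [H⁺][CO3²⁻]/[HCO3⁻]:  pH = pK2 − log₁₀([HCO3⁻]/[CO3²⁻])
log₁₀(500) = +2.699
pH = 10.35 − (+2.699) = 7.65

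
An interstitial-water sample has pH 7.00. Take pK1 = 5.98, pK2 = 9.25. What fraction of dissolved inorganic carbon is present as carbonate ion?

α₂ = 1 / (1 + [H⁺]/K2 + [H⁺]²/(K1K2)) = 1 / (1 + 10^+2.25 + 10^+1.23)
   = 1 / (1 + 177.83 + 16.982) = 1/195.81 = 0.005107

α₂ = 0.00511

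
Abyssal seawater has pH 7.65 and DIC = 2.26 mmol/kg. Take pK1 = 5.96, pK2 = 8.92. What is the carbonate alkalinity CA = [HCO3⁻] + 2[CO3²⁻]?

CA = 2.33 mmol/kg

CA = [HCO3⁻] + 2[CO3²⁻] = (α₁ + 2α₂)·DIC
At pH 7.65: [H⁺]/K1 = 10^-1.69 = 0.020417, K2/[H⁺] = 10^-1.27 = 0.053703
α₁ = 1/(1 + 0.020417 + 0.053703) = 1/1.0741 = 0.9310; α₂ = α₁·K2/[H⁺] = 0.05000
α₁ + 2α₂ = 1.0310
CA = 1.0310 × 2.26 = 2.33 mmol/kg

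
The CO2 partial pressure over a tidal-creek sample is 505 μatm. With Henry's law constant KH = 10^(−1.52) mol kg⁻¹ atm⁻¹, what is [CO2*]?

[CO2*] = 15.3 μmol/kg

KH = 10^(−1.52) = 3.020×10^-2 mol kg⁻¹ atm⁻¹
[CO2*] = KH · pCO2 = 3.020×10^-2 × 505×10^-6 atm = 1.53×10^-5 mol/kg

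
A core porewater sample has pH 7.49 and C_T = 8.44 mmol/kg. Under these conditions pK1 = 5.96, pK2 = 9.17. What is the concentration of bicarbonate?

[HCO3⁻] = 8.03 mmol/kg

α₁ = 1 / (1 + [H⁺]/K1 + K2/[H⁺]) = 1 / (1 + 10^-1.53 + 10^-1.68)
   = 1 / (1 + 0.029512 + 0.020893) = 1/1.0504 = 0.9520
[HCO3⁻] = α₁ × DIC = 0.9520 × 8.44 = 8.03 mmol/kg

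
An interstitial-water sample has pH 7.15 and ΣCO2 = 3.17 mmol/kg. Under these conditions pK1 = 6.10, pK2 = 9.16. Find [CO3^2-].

α₂ = 1 / (1 + [H⁺]/K2 + [H⁺]²/(K1K2)) = 1 / (1 + 10^+2.01 + 10^+0.96)
   = 1 / (1 + 102.33 + 9.1201) = 1/112.45 = 0.008893
[CO3²⁻] = α₂ × DIC = 0.008893 × 3.17 = 0.0282 mmol/kg

[CO3²⁻] = 0.0282 mmol/kg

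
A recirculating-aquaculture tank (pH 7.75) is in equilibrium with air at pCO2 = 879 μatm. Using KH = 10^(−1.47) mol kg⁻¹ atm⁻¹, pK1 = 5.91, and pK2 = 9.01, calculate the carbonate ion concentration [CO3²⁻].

[CO2*] = KH · pCO2 = 10^(−1.47) × 879×10^-6 = 2.978×10^-5 mol/kg
α₀ = 1/(1 + K1/[H⁺] + K1K2/[H⁺]²) = 1/(1 + 10^+1.84 + 10^+0.58) = 0.01352
DIC = [CO2*]/α₀ = 2.978×10^-5 / 0.01352 = 2.204 mmol/kg
[CO3²⁻] = α₂·DIC; α₂ = 0.05139, so [CO3²⁻] = 0.05139 × 2.204 = 0.113 mmol/kg

[CO3²⁻] = 0.113 mmol/kg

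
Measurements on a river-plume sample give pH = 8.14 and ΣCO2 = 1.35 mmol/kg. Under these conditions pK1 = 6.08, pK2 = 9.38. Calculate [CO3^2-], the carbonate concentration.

α₂ = 1 / (1 + [H⁺]/K2 + [H⁺]²/(K1K2)) = 1 / (1 + 10^+1.24 + 10^-0.82)
   = 1 / (1 + 17.378 + 0.15136) = 1/18.529 = 0.05397
[CO3²⁻] = α₂ × DIC = 0.05397 × 1.35 = 0.0729 mmol/kg

[CO3²⁻] = 0.0729 mmol/kg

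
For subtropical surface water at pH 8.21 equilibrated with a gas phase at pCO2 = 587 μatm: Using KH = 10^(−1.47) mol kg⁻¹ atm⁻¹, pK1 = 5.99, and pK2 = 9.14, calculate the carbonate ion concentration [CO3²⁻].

[CO2*] = KH · pCO2 = 10^(−1.47) × 587×10^-6 = 1.989×10^-5 mol/kg
α₀ = 1/(1 + K1/[H⁺] + K1K2/[H⁺]²) = 1/(1 + 10^+2.22 + 10^+1.29) = 0.005363
DIC = [CO2*]/α₀ = 1.989×10^-5 / 0.005363 = 3.709 mmol/kg
[CO3²⁻] = α₂·DIC; α₂ = 0.1046, so [CO3²⁻] = 0.1046 × 3.709 = 0.388 mmol/kg

[CO3²⁻] = 0.388 mmol/kg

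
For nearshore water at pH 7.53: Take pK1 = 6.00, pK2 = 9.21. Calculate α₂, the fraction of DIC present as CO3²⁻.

α₂ = 0.0199

α₂ = 1 / (1 + [H⁺]/K2 + [H⁺]²/(K1K2)) = 1 / (1 + 10^+1.68 + 10^+0.15)
   = 1 / (1 + 47.863 + 1.4125) = 1/50.276 = 0.01989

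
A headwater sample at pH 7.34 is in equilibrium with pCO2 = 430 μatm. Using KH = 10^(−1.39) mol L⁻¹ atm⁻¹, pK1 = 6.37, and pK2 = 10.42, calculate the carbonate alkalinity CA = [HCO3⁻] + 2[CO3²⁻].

CA = 0.164 mmol/L

[CO2*] = KH · pCO2 = 10^(−1.39) × 430×10^-6 = 1.752×10^-5 mol/L
α₀ = 1/(1 + K1/[H⁺] + K1K2/[H⁺]²) = 1/(1 + 10^+0.97 + 10^-2.11) = 0.09671
DIC = [CO2*]/α₀ = 1.752×10^-5 / 0.09671 = 0.1811 mmol/L
CA = (α₁ + 2α₂)·DIC = (0.9025 + 2×0.0007507) × 0.1811 = 0.164 mmol/L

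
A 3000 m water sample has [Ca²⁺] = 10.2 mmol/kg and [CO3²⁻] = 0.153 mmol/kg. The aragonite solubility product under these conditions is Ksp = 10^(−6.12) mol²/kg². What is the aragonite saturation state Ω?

Ksp = 10^(−6.12) = 7.586×10^-7
Ω = [Ca²⁺][CO3²⁻]/Ksp = (10.2×10^-3)(0.153×10^-3) / 7.586×10^-7 = 2.06

Ω = 2.06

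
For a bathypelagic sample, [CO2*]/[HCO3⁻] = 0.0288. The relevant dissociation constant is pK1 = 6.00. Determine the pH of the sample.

pH = 7.54

From K1 = [H⁺][HCO3⁻]/[CO2*]:  pH = pK1 − log₁₀([CO2*]/[HCO3⁻])
log₁₀(0.0288) = -1.541
pH = 6.00 − (-1.541) = 7.54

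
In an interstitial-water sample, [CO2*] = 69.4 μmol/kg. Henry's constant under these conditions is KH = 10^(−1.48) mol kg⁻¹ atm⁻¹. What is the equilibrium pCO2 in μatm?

KH = 10^(−1.48) = 3.311×10^-2 mol kg⁻¹ atm⁻¹
pCO2 = [CO2*]/KH = 69.4×10^-6 / 3.311×10^-2 = 2.10×10^-3 atm = 2100 μatm

pCO2 = 2100 μatm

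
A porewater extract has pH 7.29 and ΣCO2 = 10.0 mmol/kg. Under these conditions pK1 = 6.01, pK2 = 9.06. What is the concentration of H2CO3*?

α₀ = 1 / (1 + K1/[H⁺] + K1K2/[H⁺]²) = 1 / (1 + 10^+1.28 + 10^-0.49)
   = 1 / (1 + 19.055 + 0.32359) = 1/20.378 = 0.04907
[CO2*] = α₀ × DIC = 0.04907 × 10.0 = 0.491 mmol/kg

[CO2*] = 0.491 mmol/kg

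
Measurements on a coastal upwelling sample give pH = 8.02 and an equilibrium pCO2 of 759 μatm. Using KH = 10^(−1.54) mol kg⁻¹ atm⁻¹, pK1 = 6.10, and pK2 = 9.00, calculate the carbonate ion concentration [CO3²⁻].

[CO3²⁻] = 0.191 mmol/kg

[CO2*] = KH · pCO2 = 10^(−1.54) × 759×10^-6 = 2.189×10^-5 mol/kg
α₀ = 1/(1 + K1/[H⁺] + K1K2/[H⁺]²) = 1/(1 + 10^+1.92 + 10^+0.94) = 0.01077
DIC = [CO2*]/α₀ = 2.189×10^-5 / 0.01077 = 2.033 mmol/kg
[CO3²⁻] = α₂·DIC; α₂ = 0.09377, so [CO3²⁻] = 0.09377 × 2.033 = 0.191 mmol/kg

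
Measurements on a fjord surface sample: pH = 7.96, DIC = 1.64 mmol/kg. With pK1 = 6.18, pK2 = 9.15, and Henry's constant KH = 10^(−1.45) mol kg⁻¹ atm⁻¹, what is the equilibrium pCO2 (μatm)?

pCO2 = 710 μatm

α₀ = 1 / (1 + K1/[H⁺] + K1K2/[H⁺]²) = 1 / (1 + 10^+1.78 + 10^+0.59)
   = 1 / (1 + 60.256 + 3.8905) = 1/65.146 = 0.01535
[CO2*] = α₀ × DIC = 0.01535 × 1.64 = 0.02517 mmol/kg
pCO2 = [CO2*]/KH = 2.517×10^-5 / 3.548×10^-2 = 710 μatm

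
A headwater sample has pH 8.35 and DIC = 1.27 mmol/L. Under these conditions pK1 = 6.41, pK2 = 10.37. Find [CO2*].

[CO2*] = 14.3 μmol/L

α₀ = 1 / (1 + K1/[H⁺] + K1K2/[H⁺]²) = 1 / (1 + 10^+1.94 + 10^-0.08)
   = 1 / (1 + 87.096 + 0.83176) = 1/88.928 = 0.01125
[CO2*] = α₀ × DIC = 0.01125 × 1.27 = 0.0143 mmol/L = 14.3 μmol/L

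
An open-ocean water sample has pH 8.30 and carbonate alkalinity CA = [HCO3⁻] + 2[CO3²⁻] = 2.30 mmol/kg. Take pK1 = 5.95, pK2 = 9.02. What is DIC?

DIC = 1.99 mmol/kg

CA = [HCO3⁻] + 2[CO3²⁻] = (α₁ + 2α₂)·DIC
At pH 8.30: [H⁺]/K1 = 10^-2.35 = 0.0044668, K2/[H⁺] = 10^-0.72 = 0.19055
α₁ = 1/(1 + 0.0044668 + 0.19055) = 1/1.1950 = 0.8368; α₂ = α₁·K2/[H⁺] = 0.1595
α₁ + 2α₂ = 1.1557
DIC = CA / (α₁ + 2α₂) = 2.30 / 1.1557 = 1.99 mmol/kg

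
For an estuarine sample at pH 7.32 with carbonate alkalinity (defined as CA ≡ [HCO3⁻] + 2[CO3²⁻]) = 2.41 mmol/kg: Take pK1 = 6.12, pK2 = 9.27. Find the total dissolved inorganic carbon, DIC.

DIC = 2.53 mmol/kg

CA = [HCO3⁻] + 2[CO3²⁻] = (α₁ + 2α₂)·DIC
At pH 7.32: [H⁺]/K1 = 10^-1.20 = 0.063096, K2/[H⁺] = 10^-1.95 = 0.011220
α₁ = 1/(1 + 0.063096 + 0.011220) = 1/1.0743 = 0.9308; α₂ = α₁·K2/[H⁺] = 0.01044
α₁ + 2α₂ = 0.9517
DIC = CA / (α₁ + 2α₂) = 2.41 / 0.9517 = 2.53 mmol/kg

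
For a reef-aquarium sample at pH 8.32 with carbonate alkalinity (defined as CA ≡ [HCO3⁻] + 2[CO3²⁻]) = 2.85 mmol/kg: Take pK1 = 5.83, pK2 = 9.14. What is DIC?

CA = [HCO3⁻] + 2[CO3²⁻] = (α₁ + 2α₂)·DIC
At pH 8.32: [H⁺]/K1 = 10^-2.49 = 0.0032359, K2/[H⁺] = 10^-0.82 = 0.15136
α₁ = 1/(1 + 0.0032359 + 0.15136) = 1/1.1546 = 0.8661; α₂ = α₁·K2/[H⁺] = 0.1311
α₁ + 2α₂ = 1.1283
DIC = CA / (α₁ + 2α₂) = 2.85 / 1.1283 = 2.53 mmol/kg

DIC = 2.53 mmol/kg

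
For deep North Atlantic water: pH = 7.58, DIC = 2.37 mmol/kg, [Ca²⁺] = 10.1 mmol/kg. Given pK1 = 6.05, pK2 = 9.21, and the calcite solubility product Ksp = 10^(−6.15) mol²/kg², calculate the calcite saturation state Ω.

α₂ = 1 / (1 + [H⁺]/K2 + [H⁺]²/(K1K2)) = 1 / (1 + 10^+1.63 + 10^+0.10)
   = 1 / (1 + 42.658 + 1.2589) = 1/44.917 = 0.02226
[CO3²⁻] = α₂ × DIC = 0.02226 × 2.37 = 0.05276 mmol/kg
Ksp = 10^(−6.15) = 7.079×10^-7
Ω = [Ca²⁺][CO3²⁻]/Ksp = (10.1×10^-3)(5.276×10^-5) / 7.079×10^-7 = 0.753

Ω = 0.753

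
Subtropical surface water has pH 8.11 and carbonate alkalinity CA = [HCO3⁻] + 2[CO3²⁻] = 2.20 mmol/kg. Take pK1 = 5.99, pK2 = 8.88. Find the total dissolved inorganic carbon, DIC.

DIC = 1.93 mmol/kg

CA = [HCO3⁻] + 2[CO3²⁻] = (α₁ + 2α₂)·DIC
At pH 8.11: [H⁺]/K1 = 10^-2.12 = 0.0075858, K2/[H⁺] = 10^-0.77 = 0.16982
α₁ = 1/(1 + 0.0075858 + 0.16982) = 1/1.1774 = 0.8493; α₂ = α₁·K2/[H⁺] = 0.1442
α₁ + 2α₂ = 1.1378
DIC = CA / (α₁ + 2α₂) = 2.20 / 1.1378 = 1.93 mmol/kg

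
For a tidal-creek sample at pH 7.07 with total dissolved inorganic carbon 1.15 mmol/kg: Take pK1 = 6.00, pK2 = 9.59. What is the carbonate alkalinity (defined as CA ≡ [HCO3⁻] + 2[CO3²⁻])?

CA = [HCO3⁻] + 2[CO3²⁻] = (α₁ + 2α₂)·DIC
At pH 7.07: [H⁺]/K1 = 10^-1.07 = 0.085114, K2/[H⁺] = 10^-2.52 = 0.0030200
α₁ = 1/(1 + 0.085114 + 0.0030200) = 1/1.0881 = 0.9190; α₂ = α₁·K2/[H⁺] = 0.002775
α₁ + 2α₂ = 0.9246
CA = 0.9246 × 1.15 = 1.06 mmol/kg

CA = 1.06 mmol/kg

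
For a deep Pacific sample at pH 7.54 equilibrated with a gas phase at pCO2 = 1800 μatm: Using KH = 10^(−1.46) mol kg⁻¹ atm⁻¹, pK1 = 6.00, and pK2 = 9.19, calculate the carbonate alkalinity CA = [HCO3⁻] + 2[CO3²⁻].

CA = 2.26 mmol/kg

[CO2*] = KH · pCO2 = 10^(−1.46) × 1800×10^-6 = 6.241×10^-5 mol/kg
α₀ = 1/(1 + K1/[H⁺] + K1K2/[H⁺]²) = 1/(1 + 10^+1.54 + 10^-0.11) = 0.02743
DIC = [CO2*]/α₀ = 6.241×10^-5 / 0.02743 = 2.275 mmol/kg
CA = (α₁ + 2α₂)·DIC = (0.9513 + 2×0.02130) × 2.275 = 2.26 mmol/kg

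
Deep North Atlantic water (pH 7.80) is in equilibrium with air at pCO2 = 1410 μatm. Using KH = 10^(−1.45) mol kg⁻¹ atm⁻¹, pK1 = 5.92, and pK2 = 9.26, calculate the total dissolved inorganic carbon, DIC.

DIC = 3.98 mmol/kg

[CO2*] = KH · pCO2 = 10^(−1.45) × 1410×10^-6 = 5.003×10^-5 mol/kg
α₀ = 1/(1 + K1/[H⁺] + K1K2/[H⁺]²) = 1/(1 + 10^+1.88 + 10^+0.42) = 0.01258
DIC = [CO2*]/α₀ = 5.003×10^-5 / 0.01258 = 3.98 mmol/kg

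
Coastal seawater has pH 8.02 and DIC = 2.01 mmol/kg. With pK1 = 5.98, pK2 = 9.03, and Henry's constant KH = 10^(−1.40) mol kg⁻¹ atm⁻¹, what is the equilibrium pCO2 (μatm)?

pCO2 = 416 μatm

α₀ = 1 / (1 + K1/[H⁺] + K1K2/[H⁺]²) = 1 / (1 + 10^+2.04 + 10^+1.03)
   = 1 / (1 + 109.65 + 10.715) = 1/121.36 = 0.008240
[CO2*] = α₀ × DIC = 0.008240 × 2.01 = 0.01656 mmol/kg = 16.56 μmol/kg
pCO2 = [CO2*]/KH = 1.656×10^-5 / 3.981×10^-2 = 416 μatm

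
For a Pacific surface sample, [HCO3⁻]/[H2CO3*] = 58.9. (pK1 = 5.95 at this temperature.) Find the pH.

From K1 = [H⁺][HCO3⁻]/[H2CO3*]:  pH = pK1 + log₁₀([HCO3⁻]/[H2CO3*])
log₁₀(58.9) = +1.770
pH = 5.95 + (+1.770) = 7.72

pH = 7.72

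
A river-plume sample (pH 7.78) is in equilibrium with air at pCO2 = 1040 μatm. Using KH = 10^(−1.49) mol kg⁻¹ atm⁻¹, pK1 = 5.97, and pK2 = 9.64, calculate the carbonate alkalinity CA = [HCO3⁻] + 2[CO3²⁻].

CA = 2.23 mmol/kg

[CO2*] = KH · pCO2 = 10^(−1.49) × 1040×10^-6 = 3.365×10^-5 mol/kg
α₀ = 1/(1 + K1/[H⁺] + K1K2/[H⁺]²) = 1/(1 + 10^+1.81 + 10^-0.05) = 0.01505
DIC = [CO2*]/α₀ = 3.365×10^-5 / 0.01505 = 2.237 mmol/kg
CA = (α₁ + 2α₂)·DIC = (0.9715 + 2×0.01341) × 2.237 = 2.23 mmol/kg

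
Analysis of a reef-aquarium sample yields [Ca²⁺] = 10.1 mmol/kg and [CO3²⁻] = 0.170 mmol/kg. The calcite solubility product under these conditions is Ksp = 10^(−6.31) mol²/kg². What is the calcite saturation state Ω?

Ksp = 10^(−6.31) = 4.898×10^-7
Ω = [Ca²⁺][CO3²⁻]/Ksp = (10.1×10^-3)(0.170×10^-3) / 4.898×10^-7 = 3.51

Ω = 3.51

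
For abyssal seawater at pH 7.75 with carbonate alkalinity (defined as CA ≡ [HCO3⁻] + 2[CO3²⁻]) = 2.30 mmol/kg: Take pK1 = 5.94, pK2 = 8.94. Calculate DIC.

DIC = 2.20 mmol/kg

CA = [HCO3⁻] + 2[CO3²⁻] = (α₁ + 2α₂)·DIC
At pH 7.75: [H⁺]/K1 = 10^-1.81 = 0.015488, K2/[H⁺] = 10^-1.19 = 0.064565
α₁ = 1/(1 + 0.015488 + 0.064565) = 1/1.0801 = 0.9259; α₂ = α₁·K2/[H⁺] = 0.05978
α₁ + 2α₂ = 1.0454
DIC = CA / (α₁ + 2α₂) = 2.30 / 1.0454 = 2.20 mmol/kg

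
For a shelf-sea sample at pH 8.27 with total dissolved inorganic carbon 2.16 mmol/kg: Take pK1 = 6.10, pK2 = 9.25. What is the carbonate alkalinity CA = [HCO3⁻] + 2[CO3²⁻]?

CA = 2.35 mmol/kg

CA = [HCO3⁻] + 2[CO3²⁻] = (α₁ + 2α₂)·DIC
At pH 8.27: [H⁺]/K1 = 10^-2.17 = 0.0067608, K2/[H⁺] = 10^-0.98 = 0.10471
α₁ = 1/(1 + 0.0067608 + 0.10471) = 1/1.1115 = 0.8997; α₂ = α₁·K2/[H⁺] = 0.09421
α₁ + 2α₂ = 1.0881
CA = 1.0881 × 2.16 = 2.35 mmol/kg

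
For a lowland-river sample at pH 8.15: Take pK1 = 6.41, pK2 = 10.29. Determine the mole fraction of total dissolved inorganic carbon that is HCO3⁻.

α₁ = 0.975

α₁ = 1 / (1 + [H⁺]/K1 + K2/[H⁺]) = 1 / (1 + 10^-1.74 + 10^-2.14)
   = 1 / (1 + 0.018197 + 0.0072444) = 1/1.0254 = 0.9752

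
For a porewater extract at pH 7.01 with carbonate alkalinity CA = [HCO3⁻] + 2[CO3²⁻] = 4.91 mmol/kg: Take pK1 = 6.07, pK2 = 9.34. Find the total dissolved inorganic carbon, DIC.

CA = [HCO3⁻] + 2[CO3²⁻] = (α₁ + 2α₂)·DIC
At pH 7.01: [H⁺]/K1 = 10^-0.94 = 0.11482, K2/[H⁺] = 10^-2.33 = 0.0046774
α₁ = 1/(1 + 0.11482 + 0.0046774) = 1/1.1195 = 0.8933; α₂ = α₁·K2/[H⁺] = 0.004178
α₁ + 2α₂ = 0.9016
DIC = CA / (α₁ + 2α₂) = 4.91 / 0.9016 = 5.45 mmol/kg

DIC = 5.45 mmol/kg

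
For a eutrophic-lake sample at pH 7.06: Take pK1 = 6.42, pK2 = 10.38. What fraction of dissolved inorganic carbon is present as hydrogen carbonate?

α₁ = 1 / (1 + [H⁺]/K1 + K2/[H⁺]) = 1 / (1 + 10^-0.64 + 10^-3.32)
   = 1 / (1 + 0.22909 + 0.00047863) = 1/1.2296 = 0.8133

α₁ = 0.813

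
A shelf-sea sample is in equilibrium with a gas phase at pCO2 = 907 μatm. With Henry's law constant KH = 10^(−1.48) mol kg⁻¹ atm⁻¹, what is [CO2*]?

KH = 10^(−1.48) = 3.311×10^-2 mol kg⁻¹ atm⁻¹
[CO2*] = KH · pCO2 = 3.311×10^-2 × 907×10^-6 atm = 3.00×10^-5 mol/kg

[CO2*] = 30.0 μmol/kg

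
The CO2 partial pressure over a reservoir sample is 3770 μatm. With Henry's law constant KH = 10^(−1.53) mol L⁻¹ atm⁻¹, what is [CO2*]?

KH = 10^(−1.53) = 2.951×10^-2 mol L⁻¹ atm⁻¹
[CO2*] = KH · pCO2 = 2.951×10^-2 × 3770×10^-6 atm = 1.11×10^-4 mol/L

[CO2*] = 111 μmol/L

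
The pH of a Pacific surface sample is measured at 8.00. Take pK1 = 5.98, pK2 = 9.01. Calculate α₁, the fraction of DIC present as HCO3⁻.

α₁ = 1 / (1 + [H⁺]/K1 + K2/[H⁺]) = 1 / (1 + 10^-2.02 + 10^-1.01)
   = 1 / (1 + 0.0095499 + 0.097724) = 1/1.1073 = 0.9031

α₁ = 0.903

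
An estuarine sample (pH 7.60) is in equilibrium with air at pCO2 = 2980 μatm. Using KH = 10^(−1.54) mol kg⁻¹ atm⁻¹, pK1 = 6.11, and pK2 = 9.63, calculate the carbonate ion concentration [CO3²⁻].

[CO2*] = KH · pCO2 = 10^(−1.54) × 2980×10^-6 = 8.594×10^-5 mol/kg
α₀ = 1/(1 + K1/[H⁺] + K1K2/[H⁺]²) = 1/(1 + 10^+1.49 + 10^-0.54) = 0.03106
DIC = [CO2*]/α₀ = 8.594×10^-5 / 0.03106 = 2.767 mmol/kg
[CO3²⁻] = α₂·DIC; α₂ = 0.008959, so [CO3²⁻] = 0.008959 × 2.767 = 0.0248 mmol/kg

[CO3²⁻] = 0.0248 mmol/kg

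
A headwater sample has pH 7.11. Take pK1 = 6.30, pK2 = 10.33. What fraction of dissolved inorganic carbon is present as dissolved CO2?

α₀ = 1 / (1 + K1/[H⁺] + K1K2/[H⁺]²) = 1 / (1 + 10^+0.81 + 10^-2.41)
   = 1 / (1 + 6.4565 + 0.0038905) = 1/7.4604 = 0.1340

α₀ = 0.134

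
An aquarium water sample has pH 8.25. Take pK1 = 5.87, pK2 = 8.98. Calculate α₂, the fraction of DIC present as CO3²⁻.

α₂ = 1 / (1 + [H⁺]/K2 + [H⁺]²/(K1K2)) = 1 / (1 + 10^+0.73 + 10^-1.65)
   = 1 / (1 + 5.3703 + 0.022387) = 1/6.3927 = 0.1564

α₂ = 0.156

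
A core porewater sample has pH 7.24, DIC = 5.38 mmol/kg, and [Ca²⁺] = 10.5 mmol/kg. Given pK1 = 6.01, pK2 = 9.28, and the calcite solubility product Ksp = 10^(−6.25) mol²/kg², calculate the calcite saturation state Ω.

α₂ = 1 / (1 + [H⁺]/K2 + [H⁺]²/(K1K2)) = 1 / (1 + 10^+2.04 + 10^+0.81)
   = 1 / (1 + 109.65 + 6.4565) = 1/117.10 = 0.008539
[CO3²⁻] = α₂ × DIC = 0.008539 × 5.38 = 0.04594 mmol/kg
Ksp = 10^(−6.25) = 5.623×10^-7
Ω = [Ca²⁺][CO3²⁻]/Ksp = (10.5×10^-3)(4.594×10^-5) / 5.623×10^-7 = 0.858

Ω = 0.858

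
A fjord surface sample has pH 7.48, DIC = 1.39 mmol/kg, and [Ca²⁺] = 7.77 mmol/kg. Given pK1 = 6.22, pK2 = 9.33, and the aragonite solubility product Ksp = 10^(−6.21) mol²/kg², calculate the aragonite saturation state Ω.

Ω = 0.231

α₂ = 1 / (1 + [H⁺]/K2 + [H⁺]²/(K1K2)) = 1 / (1 + 10^+1.85 + 10^+0.59)
   = 1 / (1 + 70.795 + 3.8905) = 1/75.685 = 0.01321
[CO3²⁻] = α₂ × DIC = 0.01321 × 1.39 = 0.01837 mmol/kg = 18.37 μmol/kg
Ksp = 10^(−6.21) = 6.166×10^-7
Ω = [Ca²⁺][CO3²⁻]/Ksp = (7.77×10^-3)(1.837×10^-5) / 6.166×10^-7 = 0.231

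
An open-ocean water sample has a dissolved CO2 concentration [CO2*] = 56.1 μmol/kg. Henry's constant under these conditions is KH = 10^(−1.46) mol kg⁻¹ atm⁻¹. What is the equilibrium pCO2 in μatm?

pCO2 = 1620 μatm

KH = 10^(−1.46) = 3.467×10^-2 mol kg⁻¹ atm⁻¹
pCO2 = [CO2*]/KH = 56.1×10^-6 / 3.467×10^-2 = 1.62×10^-3 atm = 1620 μatm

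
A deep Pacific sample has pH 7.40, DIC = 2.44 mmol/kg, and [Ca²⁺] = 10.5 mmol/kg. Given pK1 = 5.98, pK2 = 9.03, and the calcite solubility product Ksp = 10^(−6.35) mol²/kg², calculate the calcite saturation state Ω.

Ω = 1.27

α₂ = 1 / (1 + [H⁺]/K2 + [H⁺]²/(K1K2)) = 1 / (1 + 10^+1.63 + 10^+0.21)
   = 1 / (1 + 42.658 + 1.6218) = 1/45.280 = 0.02208
[CO3²⁻] = α₂ × DIC = 0.02208 × 2.44 = 0.05389 mmol/kg
Ksp = 10^(−6.35) = 4.467×10^-7
Ω = [Ca²⁺][CO3²⁻]/Ksp = (10.5×10^-3)(5.389×10^-5) / 4.467×10^-7 = 1.27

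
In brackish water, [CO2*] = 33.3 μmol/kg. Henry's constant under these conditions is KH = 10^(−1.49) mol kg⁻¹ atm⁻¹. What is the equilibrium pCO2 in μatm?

KH = 10^(−1.49) = 3.236×10^-2 mol kg⁻¹ atm⁻¹
pCO2 = [CO2*]/KH = 33.3×10^-6 / 3.236×10^-2 = 1.03×10^-3 atm = 1030 μatm

pCO2 = 1030 μatm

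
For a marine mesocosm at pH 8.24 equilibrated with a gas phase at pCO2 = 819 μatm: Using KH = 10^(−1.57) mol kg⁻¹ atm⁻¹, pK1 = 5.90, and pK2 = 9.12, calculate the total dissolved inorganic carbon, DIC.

DIC = 5.48 mmol/kg

[CO2*] = KH · pCO2 = 10^(−1.57) × 819×10^-6 = 2.204×10^-5 mol/kg
α₀ = 1/(1 + K1/[H⁺] + K1K2/[H⁺]²) = 1/(1 + 10^+2.34 + 10^+1.46) = 0.004022
DIC = [CO2*]/α₀ = 2.204×10^-5 / 0.004022 = 5.48 mmol/kg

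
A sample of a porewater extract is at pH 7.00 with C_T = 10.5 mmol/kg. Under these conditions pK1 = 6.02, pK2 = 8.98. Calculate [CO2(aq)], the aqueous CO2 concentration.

[CO2*] = 0.986 mmol/kg

α₀ = 1 / (1 + K1/[H⁺] + K1K2/[H⁺]²) = 1 / (1 + 10^+0.98 + 10^-1.00)
   = 1 / (1 + 9.5499 + 0.10000) = 1/10.650 = 0.09390
[CO2*] = α₀ × DIC = 0.09390 × 10.5 = 0.986 mmol/kg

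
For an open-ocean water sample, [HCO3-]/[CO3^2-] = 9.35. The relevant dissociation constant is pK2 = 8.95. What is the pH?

pH = 7.98

From K2 = [H⁺][CO3^2-]/[HCO3-]:  pH = pK2 − log₁₀([HCO3-]/[CO3^2-])
log₁₀(9.35) = +0.971
pH = 8.95 − (+0.971) = 7.98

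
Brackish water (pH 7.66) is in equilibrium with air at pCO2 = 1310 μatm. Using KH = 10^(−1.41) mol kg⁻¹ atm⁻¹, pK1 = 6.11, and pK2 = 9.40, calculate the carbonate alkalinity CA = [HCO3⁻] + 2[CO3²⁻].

CA = 1.87 mmol/kg

[CO2*] = KH · pCO2 = 10^(−1.41) × 1310×10^-6 = 5.096×10^-5 mol/kg
α₀ = 1/(1 + K1/[H⁺] + K1K2/[H⁺]²) = 1/(1 + 10^+1.55 + 10^-0.19) = 0.02693
DIC = [CO2*]/α₀ = 5.096×10^-5 / 0.02693 = 1.892 mmol/kg
CA = (α₁ + 2α₂)·DIC = (0.9557 + 2×0.01739) × 1.892 = 1.87 mmol/kg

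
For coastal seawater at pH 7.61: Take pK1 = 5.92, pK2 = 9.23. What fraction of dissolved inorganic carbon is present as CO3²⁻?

α₂ = 1 / (1 + [H⁺]/K2 + [H⁺]²/(K1K2)) = 1 / (1 + 10^+1.62 + 10^-0.07)
   = 1 / (1 + 41.687 + 0.85114) = 1/43.538 = 0.02297

α₂ = 0.0230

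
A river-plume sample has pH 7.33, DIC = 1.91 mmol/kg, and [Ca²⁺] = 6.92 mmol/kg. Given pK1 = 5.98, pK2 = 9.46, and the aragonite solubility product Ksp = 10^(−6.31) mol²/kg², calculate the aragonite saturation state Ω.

α₂ = 1 / (1 + [H⁺]/K2 + [H⁺]²/(K1K2)) = 1 / (1 + 10^+2.13 + 10^+0.78)
   = 1 / (1 + 134.90 + 6.0256) = 1/141.92 = 0.007046
[CO3²⁻] = α₂ × DIC = 0.007046 × 1.91 = 0.01346 mmol/kg = 13.46 μmol/kg
Ksp = 10^(−6.31) = 4.898×10^-7
Ω = [Ca²⁺][CO3²⁻]/Ksp = (6.92×10^-3)(1.346×10^-5) / 4.898×10^-7 = 0.190

Ω = 0.190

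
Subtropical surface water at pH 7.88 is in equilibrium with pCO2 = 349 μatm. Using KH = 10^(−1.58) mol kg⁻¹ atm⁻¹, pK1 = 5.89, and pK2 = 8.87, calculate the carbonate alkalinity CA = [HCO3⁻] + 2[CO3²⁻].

CA = 1.08 mmol/kg

[CO2*] = KH · pCO2 = 10^(−1.58) × 349×10^-6 = 9.180×10^-6 mol/kg
α₀ = 1/(1 + K1/[H⁺] + K1K2/[H⁺]²) = 1/(1 + 10^+1.99 + 10^+1.00) = 0.009198
DIC = [CO2*]/α₀ = 9.180×10^-6 / 0.009198 = 0.9980 mmol/kg
CA = (α₁ + 2α₂)·DIC = (0.8988 + 2×0.09198) × 0.9980 = 1.08 mmol/kg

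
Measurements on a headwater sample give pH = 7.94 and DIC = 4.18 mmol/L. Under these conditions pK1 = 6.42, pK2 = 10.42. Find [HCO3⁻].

[HCO3⁻] = 4.04 mmol/L

α₁ = 1 / (1 + [H⁺]/K1 + K2/[H⁺]) = 1 / (1 + 10^-1.52 + 10^-2.48)
   = 1 / (1 + 0.030200 + 0.0033113) = 1/1.0335 = 0.9676
[HCO3⁻] = α₁ × DIC = 0.9676 × 4.18 = 4.04 mmol/L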